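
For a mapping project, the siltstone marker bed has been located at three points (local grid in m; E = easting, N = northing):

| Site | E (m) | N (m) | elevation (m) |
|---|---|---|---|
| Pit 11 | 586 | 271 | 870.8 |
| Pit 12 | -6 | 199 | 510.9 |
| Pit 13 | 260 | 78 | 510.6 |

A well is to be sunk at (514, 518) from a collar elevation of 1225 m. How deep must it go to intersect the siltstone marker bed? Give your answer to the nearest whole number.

Let the plane be z = a·E + b·N + c.
Pit 12−Pit 11: −592a − 72b = −359.9;  Pit 13−Pit 11: −326a − 193b = −360.2.
Solving gives a = 0.47945, b = 1.05647.
Then c = 870.8 − a·586 − b·271 = 303.54.
At (514, 518): z_contact = 246.4 + 547.3 + 303.54 = 1097.2 m.
Depth below ground = 1225 − 1097.2 = 128 m.

128 m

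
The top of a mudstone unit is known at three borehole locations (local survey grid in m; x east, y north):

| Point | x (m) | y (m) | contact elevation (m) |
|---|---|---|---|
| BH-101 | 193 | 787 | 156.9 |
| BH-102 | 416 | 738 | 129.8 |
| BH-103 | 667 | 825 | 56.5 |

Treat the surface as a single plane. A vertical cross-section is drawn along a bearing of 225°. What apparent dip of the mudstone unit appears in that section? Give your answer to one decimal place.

Two edge vectors: BH-101→BH-102 = (223, -49, -27.1), BH-101→BH-103 = (474, 38, -100.4).
Normal n = (BH-101→BH-102) × (BH-101→BH-103) = (5949.4, 9543.8, 31700).
So ∂z/∂x = −n_x/n_z = −0.18768 and ∂z/∂y = −n_y/n_z = −0.30107.
Unit vector along 225° is (sin 225°, cos 225°) = (-0.7071, -0.7071).
Slope in that direction = a·(-0.7071) + b·(-0.7071) = 0.34559.
Apparent dip = arctan|0.34559| = 19.1° (true dip is 19.5°, so apparent ≤ true as expected).

19.1°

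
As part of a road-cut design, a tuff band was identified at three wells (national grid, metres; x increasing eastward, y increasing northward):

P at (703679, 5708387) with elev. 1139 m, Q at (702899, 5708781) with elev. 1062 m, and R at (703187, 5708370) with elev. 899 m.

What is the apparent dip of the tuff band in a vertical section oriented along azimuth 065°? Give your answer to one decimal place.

Two edge vectors: P→Q = (-780, 394, -77), P→R = (-492, -17, -240).
Normal n = (P→Q) × (P→R) = (-95869, -149316, 207108).
So ∂z/∂x = −n_x/n_z = 0.46289 and ∂z/∂y = −n_y/n_z = 0.72096.
Unit vector along 065° is (sin 65°, cos 65°) = (0.9063, 0.4226).
Slope in that direction = a·(0.9063) + b·(0.4226) = 0.72421.
Apparent dip = arctan|0.72421| = 35.9° (true dip is 40.6°, so apparent ≤ true as expected).

35.9°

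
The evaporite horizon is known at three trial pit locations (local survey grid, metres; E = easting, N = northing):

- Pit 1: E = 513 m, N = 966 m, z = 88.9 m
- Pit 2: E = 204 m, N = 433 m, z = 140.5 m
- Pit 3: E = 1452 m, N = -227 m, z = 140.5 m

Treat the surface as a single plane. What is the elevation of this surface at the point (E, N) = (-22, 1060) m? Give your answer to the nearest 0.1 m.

Let the plane be z = a·E + b·N + c.
Pit 2−Pit 1: −309a − 533b = 51.6;  Pit 3−Pit 1: 939a − 1193b = 51.6.
Solving gives a = −0.039184, b = −0.074094.
Then c = 88.9 − a·513 − b·966 = 180.58.
At (-22, 1060): z = 0.9 − 78.5 + 180.58 = 102.9 m.

102.9 m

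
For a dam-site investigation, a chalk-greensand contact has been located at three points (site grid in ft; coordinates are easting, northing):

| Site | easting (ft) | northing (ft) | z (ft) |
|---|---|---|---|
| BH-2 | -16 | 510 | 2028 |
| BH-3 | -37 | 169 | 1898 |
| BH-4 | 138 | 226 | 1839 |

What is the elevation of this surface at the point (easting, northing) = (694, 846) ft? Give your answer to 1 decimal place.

1831.6 ft

Two edge vectors: BH-2→BH-3 = (-21, -341, -130), BH-2→BH-4 = (154, -284, -189).
Normal n = (BH-2→BH-3) × (BH-2→BH-4) = (27529, -23989, 58478).
So ∂z/∂easting = −n_x/n_z = −0.47076 and ∂z/∂northing = −n_y/n_z = 0.41022.
Intercept c from BH-2: 2028 − 7.53 − 209.21 = 1811.25.
At (694, 846): z = −326.7 + 347.0 + 1811.25 = 1831.6 ft.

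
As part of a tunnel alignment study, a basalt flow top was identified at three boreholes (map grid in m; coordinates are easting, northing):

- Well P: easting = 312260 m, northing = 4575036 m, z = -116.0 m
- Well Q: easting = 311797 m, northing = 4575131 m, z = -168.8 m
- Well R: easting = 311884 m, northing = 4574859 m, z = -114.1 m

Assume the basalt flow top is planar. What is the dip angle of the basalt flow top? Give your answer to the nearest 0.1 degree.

Two edge vectors: Well P→Well Q = (-463, 95, -52.8), Well P→Well R = (-376, -177, 1.9).
Normal n = (Well P→Well Q) × (Well P→Well R) = (-9165.1, 20732.5, 117671).
So ∂z/∂easting = −n_x/n_z = 0.07789 and ∂z/∂northing = −n_y/n_z = −0.17619.
Gradient magnitude |∇z| = √(a² + b²) = √(0.00607 + 0.03104) = 0.19264.
True dip = arctan(0.19264) = 10.9°, dipping toward NNW (azimuth ≈ 336°).

10.9°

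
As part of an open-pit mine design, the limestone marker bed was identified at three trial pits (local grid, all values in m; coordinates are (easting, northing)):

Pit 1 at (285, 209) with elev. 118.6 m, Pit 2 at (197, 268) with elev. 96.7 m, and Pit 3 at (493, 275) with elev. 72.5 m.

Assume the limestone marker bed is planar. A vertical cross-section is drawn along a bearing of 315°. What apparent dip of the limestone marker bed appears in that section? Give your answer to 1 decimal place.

Two edge vectors: Pit 1→Pit 2 = (-88, 59, -21.9), Pit 1→Pit 3 = (208, 66, -46.1).
Normal n = (Pit 1→Pit 2) × (Pit 1→Pit 3) = (-1274.5, -8612, -18080).
So ∂z/∂E = −n_x/n_z = −0.07049 and ∂z/∂N = −n_y/n_z = −0.47633.
Unit vector along 315° is (sin 315°, cos 315°) = (-0.7071, 0.7071).
Slope in that direction = a·(-0.7071) + b·(0.7071) = −0.28697.
Apparent dip = arctan|0.28697| = 16.0° (true dip is 25.7°, so apparent ≤ true as expected).

16.0°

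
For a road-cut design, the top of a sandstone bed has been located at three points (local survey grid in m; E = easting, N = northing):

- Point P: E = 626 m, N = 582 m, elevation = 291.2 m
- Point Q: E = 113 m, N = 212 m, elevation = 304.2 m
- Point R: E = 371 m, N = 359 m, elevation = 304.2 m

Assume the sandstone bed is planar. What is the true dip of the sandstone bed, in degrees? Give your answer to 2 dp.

Let the plane be z = a·E + b·N + c.
Point Q−Point P: −513a − 370b = 13;  Point R−Point P: −255a − 223b = 13.
Solving gives a = 0.09532, b = −0.16729.
Gradient magnitude |∇z| = √(a² + b²) = √(0.00909 + 0.02799) = 0.19254.
True dip = arctan(0.19254) = 10.90°, dipping toward NNW (azimuth ≈ 330°).

10.90°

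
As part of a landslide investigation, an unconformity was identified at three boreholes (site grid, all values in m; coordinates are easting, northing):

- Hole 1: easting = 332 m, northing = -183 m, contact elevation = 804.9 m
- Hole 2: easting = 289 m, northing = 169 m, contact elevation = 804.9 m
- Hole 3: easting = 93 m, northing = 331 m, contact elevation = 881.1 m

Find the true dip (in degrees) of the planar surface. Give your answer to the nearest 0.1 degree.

23.5°

Two edge vectors: Hole 1→Hole 2 = (-43, 352, 0), Hole 1→Hole 3 = (-239, 514, 76.2).
Normal n = (Hole 1→Hole 2) × (Hole 1→Hole 3) = (26822.4, 3276.6, 62026).
So ∂z/∂easting = −n_x/n_z = −0.43244 and ∂z/∂northing = −n_y/n_z = −0.05283.
Gradient magnitude |∇z| = √(a² + b²) = √(0.18700 + 0.00279) = 0.43565.
True dip = arctan(0.43565) = 23.5°, dipping toward E (azimuth ≈ 083°).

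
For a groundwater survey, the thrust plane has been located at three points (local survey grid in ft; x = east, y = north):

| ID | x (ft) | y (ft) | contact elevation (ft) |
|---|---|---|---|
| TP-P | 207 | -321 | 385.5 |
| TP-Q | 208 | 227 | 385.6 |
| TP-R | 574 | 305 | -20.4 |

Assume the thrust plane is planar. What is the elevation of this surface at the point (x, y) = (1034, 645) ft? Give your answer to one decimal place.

Let the plane be z = a·x + b·y + c.
TP-Q−TP-P: 1a + 548b = 0.1;  TP-R−TP-P: 367a + 626b = −405.9.
Solving gives a = −1.109760, b = 0.002208.
Then c = 385.5 − a·207 − b·-321 = 615.93.
At (1034, 645): z = −1147.5 + 1.4 + 615.93 = -530.1 ft.

-530.1 ft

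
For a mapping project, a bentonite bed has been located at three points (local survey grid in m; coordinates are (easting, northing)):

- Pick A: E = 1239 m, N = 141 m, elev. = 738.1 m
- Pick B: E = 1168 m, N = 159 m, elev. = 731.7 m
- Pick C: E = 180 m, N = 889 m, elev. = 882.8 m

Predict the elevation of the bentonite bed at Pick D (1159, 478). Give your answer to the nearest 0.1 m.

Let the plane be z = a·E + b·N + c.
Pick B−Pick A: −71a + 18b = −6.4;  Pick C−Pick A: −1059a + 748b = 144.7.
Solving gives a = 0.217112, b = 0.500831.
Then c = 738.1 − a·1239 − b·141 = 398.48.
At (1159, 478): z = 251.6 + 239.4 + 398.48 = 889.5 m.

889.5 m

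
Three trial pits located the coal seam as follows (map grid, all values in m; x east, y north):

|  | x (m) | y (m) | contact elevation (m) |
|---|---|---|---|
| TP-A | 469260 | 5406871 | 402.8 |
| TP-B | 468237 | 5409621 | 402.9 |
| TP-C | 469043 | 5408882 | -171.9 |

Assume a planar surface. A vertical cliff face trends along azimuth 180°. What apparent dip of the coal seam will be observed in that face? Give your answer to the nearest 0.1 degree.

21.9°

Two edge vectors: TP-A→TP-B = (-1023, 2750, 0.1), TP-A→TP-C = (-217, 2011, -574.7).
Normal n = (TP-A→TP-B) × (TP-A→TP-C) = (-1580626.1, -587939.8, -1460503).
So ∂z/∂x = −n_x/n_z = −1.08225 and ∂z/∂y = −n_y/n_z = −0.40256.
Unit vector along 180° is (sin 180°, cos 180°) = (0.0000, -1.0000).
Slope in that direction = a·(0.0000) + b·(-1.0000) = 0.40256.
Apparent dip = arctan|0.40256| = 21.9° (true dip is 49.1°, so apparent ≤ true as expected).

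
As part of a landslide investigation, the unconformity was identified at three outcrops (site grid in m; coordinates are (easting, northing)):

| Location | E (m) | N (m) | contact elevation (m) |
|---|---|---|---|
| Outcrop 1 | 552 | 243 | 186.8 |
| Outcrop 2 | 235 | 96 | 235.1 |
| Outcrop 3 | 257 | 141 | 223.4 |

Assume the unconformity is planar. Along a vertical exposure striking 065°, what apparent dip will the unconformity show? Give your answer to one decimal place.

Two edge vectors: Outcrop 1→Outcrop 2 = (-317, -147, 48.3), Outcrop 1→Outcrop 3 = (-295, -102, 36.6).
Normal n = (Outcrop 1→Outcrop 2) × (Outcrop 1→Outcrop 3) = (-453.6, -2646.3, -11031).
So ∂z/∂E = −n_x/n_z = −0.04112 and ∂z/∂N = −n_y/n_z = −0.23990.
Unit vector along 065° is (sin 65°, cos 65°) = (0.9063, 0.4226).
Slope in that direction = a·(0.9063) + b·(0.4226) = −0.13865.
Apparent dip = arctan|0.13865| = 7.9° (true dip is 13.7°, so apparent ≤ true as expected).

7.9°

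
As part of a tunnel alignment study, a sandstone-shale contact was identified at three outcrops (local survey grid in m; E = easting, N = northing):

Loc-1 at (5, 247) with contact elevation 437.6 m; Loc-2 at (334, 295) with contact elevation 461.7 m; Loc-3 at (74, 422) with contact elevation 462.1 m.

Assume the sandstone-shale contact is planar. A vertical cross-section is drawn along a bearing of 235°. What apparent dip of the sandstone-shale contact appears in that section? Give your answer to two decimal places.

Let the plane be z = a·E + b·N + c.
Loc-2−Loc-1: 329a + 48b = 24.1;  Loc-3−Loc-1: 69a + 175b = 24.5.
Solving gives a = 0.05605, b = 0.11790.
Unit vector along 235° is (sin 235°, cos 235°) = (-0.8192, -0.5736).
Slope in that direction = a·(-0.8192) + b·(-0.5736) = −0.11354.
Apparent dip = arctan|0.11354| = 6.48° (true dip is 7.4°, so apparent ≤ true as expected).

6.48°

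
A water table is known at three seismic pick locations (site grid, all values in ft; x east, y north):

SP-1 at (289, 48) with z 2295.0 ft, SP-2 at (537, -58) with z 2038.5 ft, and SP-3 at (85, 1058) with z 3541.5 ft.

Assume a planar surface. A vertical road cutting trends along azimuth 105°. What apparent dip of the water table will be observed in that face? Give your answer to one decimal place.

39.6°

Let the plane be z = a·x + b·y + c.
SP-2−SP-1: 248a − 106b = −256.5;  SP-3−SP-1: −204a + 1010b = 1246.5.
Solving gives a = −0.55465, b = 1.12213.
Unit vector along 105° is (sin 105°, cos 105°) = (0.9659, -0.2588).
Slope in that direction = a·(0.9659) + b·(-0.2588) = −0.82618.
Apparent dip = arctan|0.82618| = 39.6° (true dip is 51.4°, so apparent ≤ true as expected).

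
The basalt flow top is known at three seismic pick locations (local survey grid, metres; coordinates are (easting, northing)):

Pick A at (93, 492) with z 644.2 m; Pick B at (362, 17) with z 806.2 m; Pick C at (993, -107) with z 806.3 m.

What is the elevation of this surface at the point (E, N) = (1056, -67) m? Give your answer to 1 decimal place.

Two edge vectors: Pick A→Pick B = (269, -475, 162), Pick A→Pick C = (900, -599, 162.1).
Normal n = (Pick A→Pick B) × (Pick A→Pick C) = (20040.5, 102195.1, 266369).
So ∂z/∂E = −n_x/n_z = −0.075236 and ∂z/∂N = −n_y/n_z = −0.383660.
Intercept c from Pick A: 644.2 + 7.00 + 188.76 = 839.96.
At (1056, -67): z = −79.4 + 25.7 + 839.96 = 786.2 m.

786.2 m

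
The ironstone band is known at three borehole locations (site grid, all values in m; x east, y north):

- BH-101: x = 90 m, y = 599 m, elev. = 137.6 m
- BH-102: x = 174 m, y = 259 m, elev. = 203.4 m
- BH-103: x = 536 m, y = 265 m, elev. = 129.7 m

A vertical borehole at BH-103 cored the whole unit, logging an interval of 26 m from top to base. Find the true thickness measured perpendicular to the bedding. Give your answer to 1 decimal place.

Let the plane be z = a·x + b·y + c.
BH-102−BH-101: 84a − 340b = 65.8;  BH-103−BH-101: 446a − 334b = −7.9.
Solving gives a = −0.19957, b = −0.24283.
|∇z| = √(a²+b²) = 0.31432, so dip δ = arctan(0.31432) = 17.45°.
True thickness = vertical thickness × cos δ = 26 × cos 17.45° = 24.8 m.

24.8 m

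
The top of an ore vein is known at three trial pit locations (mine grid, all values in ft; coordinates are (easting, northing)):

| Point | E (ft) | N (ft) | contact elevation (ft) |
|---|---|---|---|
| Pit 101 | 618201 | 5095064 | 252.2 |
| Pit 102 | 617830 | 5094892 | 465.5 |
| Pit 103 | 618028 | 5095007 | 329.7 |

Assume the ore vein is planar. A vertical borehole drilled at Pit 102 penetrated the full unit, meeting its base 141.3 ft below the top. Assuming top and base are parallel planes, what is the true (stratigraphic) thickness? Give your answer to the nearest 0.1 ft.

102.1 ft

Let the plane be z = a·E + b·N + c.
Pit 102−Pit 101: −371a − 172b = 213.3;  Pit 103−Pit 101: −173a − 57b = 77.5.
Solving gives a = −0.13612, b = −0.94650.
|∇z| = √(a²+b²) = 0.95624, so dip δ = arctan(0.95624) = 43.72°.
True thickness = vertical thickness × cos δ = 141.3 × cos 43.72° = 102.1 ft.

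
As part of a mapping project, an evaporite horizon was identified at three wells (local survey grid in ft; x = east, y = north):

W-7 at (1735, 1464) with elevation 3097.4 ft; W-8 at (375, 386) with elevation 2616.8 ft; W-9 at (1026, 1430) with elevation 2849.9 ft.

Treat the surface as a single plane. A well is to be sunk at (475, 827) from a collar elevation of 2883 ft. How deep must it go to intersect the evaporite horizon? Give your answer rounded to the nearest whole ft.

Two edge vectors: W-7→W-8 = (-1360, -1078, -480.6), W-7→W-9 = (-709, -34, -247.5).
Normal n = (W-7→W-8) × (W-7→W-9) = (250464.6, 4145.4, -718062).
So ∂z/∂x = −n_x/n_z = 0.34881 and ∂z/∂y = −n_y/n_z = 0.00577.
Intercept c from W-7: 3097.4 − 605.18 − 8.45 = 2483.77.
At (475, 827): z_contact = 165.7 + 4.8 + 2483.77 = 2654.2 ft.
Depth below ground = 2883 − 2654.2 = 229 ft.

229 ft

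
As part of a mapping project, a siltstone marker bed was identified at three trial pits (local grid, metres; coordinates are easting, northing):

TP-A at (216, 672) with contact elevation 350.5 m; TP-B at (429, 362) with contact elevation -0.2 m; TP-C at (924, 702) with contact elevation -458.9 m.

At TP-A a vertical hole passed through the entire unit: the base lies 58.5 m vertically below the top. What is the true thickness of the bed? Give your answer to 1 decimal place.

Let the plane be z = a·easting + b·northing + c.
TP-B−TP-A: 213a − 310b = −350.7;  TP-C−TP-A: 708a + 30b = −809.4.
Solving gives a = −1.15746, b = 0.33600.
|∇z| = √(a²+b²) = 1.20524, so dip δ = arctan(1.20524) = 50.32°.
True thickness = vertical thickness × cos δ = 58.5 × cos 50.32° = 37.4 m.

37.4 m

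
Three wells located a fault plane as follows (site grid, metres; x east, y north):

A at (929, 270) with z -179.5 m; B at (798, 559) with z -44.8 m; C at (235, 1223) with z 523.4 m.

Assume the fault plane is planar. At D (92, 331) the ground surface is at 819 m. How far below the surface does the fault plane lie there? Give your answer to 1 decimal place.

170.9 m

Let the plane be z = a·x + b·y + c.
B−A: −131a + 289b = 134.7;  C−A: −694a + 953b = 702.9.
Solving gives a = −0.987401, b = 0.018514.
Then c = -179.5 − a·929 − b·270 = 732.80.
At (92, 331): z_contact = −90.84 + 6.13 + 732.80 = 648.08 m.
Depth below ground = 819 − 648.08 = 170.9 m.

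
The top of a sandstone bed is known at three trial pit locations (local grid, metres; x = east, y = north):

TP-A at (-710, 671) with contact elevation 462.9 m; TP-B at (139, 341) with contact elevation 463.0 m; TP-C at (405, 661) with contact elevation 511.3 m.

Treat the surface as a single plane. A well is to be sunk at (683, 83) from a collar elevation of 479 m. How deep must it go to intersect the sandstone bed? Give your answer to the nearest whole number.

21 m

Let the plane be z = a·x + b·y + c.
TP-B−TP-A: 849a − 330b = 0.1;  TP-C−TP-A: 1115a − 10b = 48.4.
Solving gives a = 0.04443, b = 0.11400.
Then c = 462.9 − a·-710 − b·671 = 417.95.
At (683, 83): z_contact = 30.3 + 9.5 + 417.95 = 457.8 m.
Depth below ground = 479 − 457.8 = 21 m.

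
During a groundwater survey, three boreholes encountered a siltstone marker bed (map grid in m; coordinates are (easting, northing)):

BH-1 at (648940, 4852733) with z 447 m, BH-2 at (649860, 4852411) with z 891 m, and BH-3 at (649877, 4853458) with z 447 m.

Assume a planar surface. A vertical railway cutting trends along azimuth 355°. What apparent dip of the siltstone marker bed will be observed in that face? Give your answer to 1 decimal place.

24.6°

Let the plane be z = a·E + b·N + c.
BH-2−BH-1: 920a − 322b = 444;  BH-3−BH-1: 937a + 725b = 0.
Solving gives a = 0.33230, b = −0.42946.
Unit vector along 355° is (sin 355°, cos 355°) = (-0.0872, 0.9962).
Slope in that direction = a·(-0.0872) + b·(0.9962) = −0.45679.
Apparent dip = arctan|0.45679| = 24.6° (true dip is 28.5°, so apparent ≤ true as expected).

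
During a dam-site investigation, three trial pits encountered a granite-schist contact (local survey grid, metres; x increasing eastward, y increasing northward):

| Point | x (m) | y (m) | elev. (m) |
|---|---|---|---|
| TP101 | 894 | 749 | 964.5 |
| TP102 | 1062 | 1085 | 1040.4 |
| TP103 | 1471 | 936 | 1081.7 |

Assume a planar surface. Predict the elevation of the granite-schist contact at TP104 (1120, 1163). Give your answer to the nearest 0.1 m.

Two edge vectors: TP101→TP102 = (168, 336, 75.9), TP101→TP103 = (577, 187, 117.2).
Normal n = (TP101→TP102) × (TP101→TP103) = (25185.9, 24104.7, -162456).
So ∂z/∂x = −n_x/n_z = 0.155032 and ∂z/∂y = −n_y/n_z = 0.148377.
Intercept c from TP101: 964.5 − 138.60 − 111.13 = 714.77.
At (1120, 1163): z = 173.6 + 172.6 + 714.77 = 1061.0 m.

1061.0 m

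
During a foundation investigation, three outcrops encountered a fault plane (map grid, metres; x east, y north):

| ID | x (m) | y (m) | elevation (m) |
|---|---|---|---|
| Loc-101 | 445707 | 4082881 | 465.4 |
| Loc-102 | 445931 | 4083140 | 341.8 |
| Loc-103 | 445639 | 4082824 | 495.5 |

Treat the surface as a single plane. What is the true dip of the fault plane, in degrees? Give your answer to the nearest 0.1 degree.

Two edge vectors: Loc-101→Loc-102 = (224, 259, -123.6), Loc-101→Loc-103 = (-68, -57, 30.1).
Normal n = (Loc-101→Loc-102) × (Loc-101→Loc-103) = (750.7, 1662.4, 4844).
So ∂z/∂x = −n_x/n_z = −0.15498 and ∂z/∂y = −n_y/n_z = −0.34319.
Gradient magnitude |∇z| = √(a² + b²) = √(0.02402 + 0.11778) = 0.37656.
True dip = arctan(0.37656) = 20.6°, dipping toward NNE (azimuth ≈ 024°).

20.6°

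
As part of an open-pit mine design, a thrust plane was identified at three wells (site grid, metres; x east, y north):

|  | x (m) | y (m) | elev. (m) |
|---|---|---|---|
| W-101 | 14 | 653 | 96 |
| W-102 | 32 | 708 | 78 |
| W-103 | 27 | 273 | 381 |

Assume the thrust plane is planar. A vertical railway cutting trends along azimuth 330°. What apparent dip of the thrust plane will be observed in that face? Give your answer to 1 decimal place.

Two edge vectors: W-101→W-102 = (18, 55, -18), W-101→W-103 = (13, -380, 285).
Normal n = (W-101→W-102) × (W-101→W-103) = (8835, -5364, -7555).
So ∂z/∂x = −n_x/n_z = 1.16942 and ∂z/∂y = −n_y/n_z = −0.70999.
Unit vector along 330° is (sin 330°, cos 330°) = (-0.5000, 0.8660).
Slope in that direction = a·(-0.5000) + b·(0.8660) = −1.19958.
Apparent dip = arctan|1.19958| = 50.2° (true dip is 53.8°, so apparent ≤ true as expected).

50.2°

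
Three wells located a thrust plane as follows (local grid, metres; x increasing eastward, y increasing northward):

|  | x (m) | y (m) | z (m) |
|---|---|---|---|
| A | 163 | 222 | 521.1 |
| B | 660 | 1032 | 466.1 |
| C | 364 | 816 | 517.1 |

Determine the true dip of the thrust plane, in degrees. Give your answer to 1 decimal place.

13.1°

Let the plane be z = a·x + b·y + c.
B−A: 497a + 810b = −55;  C−A: 201a + 594b = −4.
Solving gives a = −0.22227, b = 0.06848.
Gradient magnitude |∇z| = √(a² + b²) = √(0.04940 + 0.00469) = 0.23258.
True dip = arctan(0.23258) = 13.1°, dipping toward ESE (azimuth ≈ 107°).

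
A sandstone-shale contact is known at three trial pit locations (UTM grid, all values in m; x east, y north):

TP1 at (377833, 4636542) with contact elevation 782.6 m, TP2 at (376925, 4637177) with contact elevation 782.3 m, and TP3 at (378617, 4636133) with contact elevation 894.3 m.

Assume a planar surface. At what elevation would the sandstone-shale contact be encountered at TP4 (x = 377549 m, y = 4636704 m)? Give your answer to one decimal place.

Let the plane be z = a·x + b·y + c.
TP2−TP1: −908a + 635b = −0.3;  TP3−TP1: 784a − 409b = 111.7.
Solving gives a = 0.559879179, b = 0.800110700.
Then c = 782.6 − a·377833 − b·4636542 = −3920505.09.
At (377549, 4636704): z = 211381.8 + 3709876.5 − 3920505.09 = 753.2 m.

753.2 m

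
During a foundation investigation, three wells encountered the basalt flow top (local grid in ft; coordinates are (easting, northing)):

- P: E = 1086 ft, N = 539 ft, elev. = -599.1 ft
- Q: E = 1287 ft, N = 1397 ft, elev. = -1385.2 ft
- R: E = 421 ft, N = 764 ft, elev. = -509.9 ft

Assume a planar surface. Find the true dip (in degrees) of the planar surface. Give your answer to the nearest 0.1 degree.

42.5°

Let the plane be z = a·E + b·N + c.
Q−P: 201a + 858b = −786.1;  R−P: −665a + 225b = 89.2.
Solving gives a = −0.41151, b = −0.81980.
Gradient magnitude |∇z| = √(a² + b²) = √(0.16934 + 0.67207) = 0.91728.
True dip = arctan(0.91728) = 42.5°, dipping toward NNE (azimuth ≈ 027°).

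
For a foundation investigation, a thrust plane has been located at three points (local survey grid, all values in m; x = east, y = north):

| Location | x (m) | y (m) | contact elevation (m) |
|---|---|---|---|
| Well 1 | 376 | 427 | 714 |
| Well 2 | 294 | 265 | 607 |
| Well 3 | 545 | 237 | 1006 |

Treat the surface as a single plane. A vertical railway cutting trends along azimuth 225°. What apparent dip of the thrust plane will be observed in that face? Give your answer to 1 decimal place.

45.5°

Let the plane be z = a·x + b·y + c.
Well 2−Well 1: −82a − 162b = −107;  Well 3−Well 1: 169a − 190b = 292.
Solving gives a = 1.57442, b = −0.13644.
Unit vector along 225° is (sin 225°, cos 225°) = (-0.7071, -0.7071).
Slope in that direction = a·(-0.7071) + b·(-0.7071) = −1.01681.
Apparent dip = arctan|1.01681| = 45.5° (true dip is 57.7°, so apparent ≤ true as expected).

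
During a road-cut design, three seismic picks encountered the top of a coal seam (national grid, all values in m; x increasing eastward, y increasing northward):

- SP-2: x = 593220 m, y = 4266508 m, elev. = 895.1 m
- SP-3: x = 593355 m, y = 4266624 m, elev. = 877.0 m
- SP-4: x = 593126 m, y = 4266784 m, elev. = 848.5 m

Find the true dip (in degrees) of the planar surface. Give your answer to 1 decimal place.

Two edge vectors: SP-2→SP-3 = (135, 116, -18.1), SP-2→SP-4 = (-94, 276, -46.6).
Normal n = (SP-2→SP-3) × (SP-2→SP-4) = (-410, 7992.4, 48164).
So ∂z/∂x = −n_x/n_z = 0.00851 and ∂z/∂y = −n_y/n_z = −0.16594.
Gradient magnitude |∇z| = √(a² + b²) = √(0.00007 + 0.02754) = 0.16616.
True dip = arctan(0.16616) = 9.4°, dipping toward N (azimuth ≈ 357°).

9.4°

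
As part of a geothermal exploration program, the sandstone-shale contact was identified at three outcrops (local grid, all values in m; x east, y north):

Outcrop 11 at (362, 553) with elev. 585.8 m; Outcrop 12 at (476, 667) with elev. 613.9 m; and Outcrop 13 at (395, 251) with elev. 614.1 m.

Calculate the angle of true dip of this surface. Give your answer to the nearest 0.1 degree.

17.4°

Two edge vectors: Outcrop 11→Outcrop 12 = (114, 114, 28.1), Outcrop 11→Outcrop 13 = (33, -302, 28.3).
Normal n = (Outcrop 11→Outcrop 12) × (Outcrop 11→Outcrop 13) = (11712.4, -2298.9, -38190).
So ∂z/∂x = −n_x/n_z = 0.30669 and ∂z/∂y = −n_y/n_z = −0.06020.
Gradient magnitude |∇z| = √(a² + b²) = √(0.09406 + 0.00362) = 0.31254.
True dip = arctan(0.31254) = 17.4°, dipping toward W (azimuth ≈ 281°).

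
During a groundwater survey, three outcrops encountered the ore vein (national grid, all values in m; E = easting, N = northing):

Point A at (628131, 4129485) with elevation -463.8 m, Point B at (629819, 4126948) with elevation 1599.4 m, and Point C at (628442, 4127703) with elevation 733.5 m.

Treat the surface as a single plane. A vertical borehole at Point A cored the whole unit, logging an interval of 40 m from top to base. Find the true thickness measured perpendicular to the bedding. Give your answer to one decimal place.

Two edge vectors: Point A→Point B = (1688, -2537, 2063.2), Point A→Point C = (311, -1782, 1197.3).
Normal n = (Point A→Point B) × (Point A→Point C) = (639072.3, -1379387.2, -2219009).
So ∂z/∂E = −n_x/n_z = 0.28800 and ∂z/∂N = −n_y/n_z = −0.62162.
|∇z| = √(a²+b²) = 0.68510, so dip δ = arctan(0.68510) = 34.41°.
True thickness = vertical thickness × cos δ = 40 × cos 34.41° = 33.0 m.

33.0 m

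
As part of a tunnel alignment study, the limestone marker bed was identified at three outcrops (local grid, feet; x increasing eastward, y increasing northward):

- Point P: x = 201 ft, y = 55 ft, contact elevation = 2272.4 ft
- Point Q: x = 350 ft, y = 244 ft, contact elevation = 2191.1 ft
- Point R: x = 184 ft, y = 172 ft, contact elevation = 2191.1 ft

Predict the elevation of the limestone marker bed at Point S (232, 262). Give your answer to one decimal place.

Let the plane be z = a·x + b·y + c.
Point Q−Point P: 149a + 189b = −81.3;  Point R−Point P: −17a + 117b = −81.3.
Solving gives a = 0.28352, b = −0.65368.
Then c = 2272.4 − a·201 − b·55 = 2251.36.
At (232, 262): z = 65.8 − 171.3 + 2251.36 = 2145.9 ft.

2145.9 ft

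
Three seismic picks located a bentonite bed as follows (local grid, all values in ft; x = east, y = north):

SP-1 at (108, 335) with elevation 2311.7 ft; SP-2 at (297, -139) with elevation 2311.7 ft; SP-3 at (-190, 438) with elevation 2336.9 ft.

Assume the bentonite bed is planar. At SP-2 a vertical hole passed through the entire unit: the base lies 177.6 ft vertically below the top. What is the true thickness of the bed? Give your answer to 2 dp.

176.62 ft

Two edge vectors: SP-1→SP-2 = (189, -474, 0), SP-1→SP-3 = (-298, 103, 25.2).
Normal n = (SP-1→SP-2) × (SP-1→SP-3) = (-11944.8, -4762.8, -121785).
So ∂z/∂x = −n_x/n_z = −0.09808 and ∂z/∂y = −n_y/n_z = −0.03911.
|∇z| = √(a²+b²) = 0.10559, so dip δ = arctan(0.10559) = 6.03°.
True thickness = vertical thickness × cos δ = 177.6 × cos 6.03° = 176.62 ft.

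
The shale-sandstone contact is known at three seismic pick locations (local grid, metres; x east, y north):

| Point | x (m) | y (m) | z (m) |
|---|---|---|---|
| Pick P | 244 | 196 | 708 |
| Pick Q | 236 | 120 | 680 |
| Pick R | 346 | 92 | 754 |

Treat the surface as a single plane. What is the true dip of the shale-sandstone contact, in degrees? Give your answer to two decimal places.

Let the plane be z = a·x + b·y + c.
Pick Q−Pick P: −8a − 76b = −28;  Pick R−Pick P: 102a − 104b = 46.
Solving gives a = 0.74651, b = 0.28984.
Gradient magnitude |∇z| = √(a² + b²) = √(0.55727 + 0.08401) = 0.80080.
True dip = arctan(0.80080) = 38.69°, dipping toward WSW (azimuth ≈ 249°).

38.69°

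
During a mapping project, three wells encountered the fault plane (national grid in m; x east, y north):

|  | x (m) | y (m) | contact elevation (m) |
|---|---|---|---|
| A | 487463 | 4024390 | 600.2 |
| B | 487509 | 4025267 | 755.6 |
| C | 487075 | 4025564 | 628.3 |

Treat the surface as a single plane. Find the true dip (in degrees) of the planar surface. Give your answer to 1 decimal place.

23.2°

Two edge vectors: A→B = (46, 877, 155.4), A→C = (-388, 1174, 28.1).
Normal n = (A→B) × (A→C) = (-157795.9, -61587.8, 394280).
So ∂z/∂x = −n_x/n_z = 0.40021 and ∂z/∂y = −n_y/n_z = 0.15620.
Gradient magnitude |∇z| = √(a² + b²) = √(0.16017 + 0.02440) = 0.42962.
True dip = arctan(0.42962) = 23.2°, dipping toward WSW (azimuth ≈ 249°).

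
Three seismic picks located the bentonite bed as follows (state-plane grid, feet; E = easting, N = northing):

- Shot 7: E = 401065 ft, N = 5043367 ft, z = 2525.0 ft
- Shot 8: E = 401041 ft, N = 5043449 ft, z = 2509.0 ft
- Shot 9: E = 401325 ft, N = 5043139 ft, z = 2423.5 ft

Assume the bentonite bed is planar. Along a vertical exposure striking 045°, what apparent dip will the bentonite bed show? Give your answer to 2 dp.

Two edge vectors: Shot 7→Shot 8 = (-24, 82, -16), Shot 7→Shot 9 = (260, -228, -101.5).
Normal n = (Shot 7→Shot 8) × (Shot 7→Shot 9) = (-11971, -6596, -15848).
So ∂z/∂E = −n_x/n_z = −0.75536 and ∂z/∂N = −n_y/n_z = −0.41620.
Unit vector along 045° is (sin 45°, cos 45°) = (0.7071, 0.7071).
Slope in that direction = a·(0.7071) + b·(0.7071) = −0.82842.
Apparent dip = arctan|0.82842| = 39.64° (true dip is 40.8°, so apparent ≤ true as expected).

39.64°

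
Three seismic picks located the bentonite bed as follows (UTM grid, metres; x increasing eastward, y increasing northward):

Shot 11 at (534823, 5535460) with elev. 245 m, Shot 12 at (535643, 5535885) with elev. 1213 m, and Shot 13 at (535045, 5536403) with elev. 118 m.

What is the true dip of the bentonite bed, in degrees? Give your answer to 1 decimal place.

56.3°

Two edge vectors: Shot 11→Shot 12 = (820, 425, 968), Shot 11→Shot 13 = (222, 943, -127).
Normal n = (Shot 11→Shot 12) × (Shot 11→Shot 13) = (-966799, 319036, 678910).
So ∂z/∂x = −n_x/n_z = 1.42405 and ∂z/∂y = −n_y/n_z = −0.46992.
Gradient magnitude |∇z| = √(a² + b²) = √(2.02791 + 0.22083) = 1.49958.
True dip = arctan(1.49958) = 56.3°, dipping toward WNW (azimuth ≈ 288°).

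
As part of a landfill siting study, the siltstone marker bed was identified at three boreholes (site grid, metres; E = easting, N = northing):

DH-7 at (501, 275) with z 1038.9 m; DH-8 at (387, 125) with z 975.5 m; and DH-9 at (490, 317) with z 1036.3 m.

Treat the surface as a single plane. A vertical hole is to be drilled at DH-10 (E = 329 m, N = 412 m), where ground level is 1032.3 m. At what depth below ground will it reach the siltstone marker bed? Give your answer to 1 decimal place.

Two edge vectors: DH-7→DH-8 = (-114, -150, -63.4), DH-7→DH-9 = (-11, 42, -2.6).
Normal n = (DH-7→DH-8) × (DH-7→DH-9) = (3052.8, 401, -6438).
So ∂z/∂E = −n_x/n_z = 0.47418 and ∂z/∂N = −n_y/n_z = 0.06229.
Intercept c from DH-7: 1038.9 − 237.57 − 17.13 = 784.20.
At (329, 412): z_contact = 156.01 + 25.66 + 784.20 = 965.87 m.
Depth below ground = 1032.3 − 965.87 = 66.4 m.

66.4 m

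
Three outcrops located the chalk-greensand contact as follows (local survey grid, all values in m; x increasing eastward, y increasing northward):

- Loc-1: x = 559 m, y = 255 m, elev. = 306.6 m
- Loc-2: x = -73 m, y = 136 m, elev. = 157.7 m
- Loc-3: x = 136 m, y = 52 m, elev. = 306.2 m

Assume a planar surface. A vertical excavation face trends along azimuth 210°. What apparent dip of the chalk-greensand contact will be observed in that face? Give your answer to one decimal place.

26.7°

Let the plane be z = a·x + b·y + c.
Loc-2−Loc-1: −632a − 119b = −148.9;  Loc-3−Loc-1: −423a − 203b = −0.4.
Solving gives a = 0.38712, b = −0.80468.
Unit vector along 210° is (sin 210°, cos 210°) = (-0.5000, -0.8660).
Slope in that direction = a·(-0.5000) + b·(-0.8660) = 0.50331.
Apparent dip = arctan|0.50331| = 26.7° (true dip is 41.8°, so apparent ≤ true as expected).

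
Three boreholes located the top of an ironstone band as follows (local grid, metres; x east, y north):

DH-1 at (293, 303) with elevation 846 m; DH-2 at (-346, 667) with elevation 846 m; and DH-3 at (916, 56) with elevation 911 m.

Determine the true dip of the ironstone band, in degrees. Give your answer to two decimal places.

Let the plane be z = a·x + b·y + c.
DH-2−DH-1: −639a + 364b = 0;  DH-3−DH-1: 623a − 247b = 65.
Solving gives a = 0.34320, b = 0.60249.
Gradient magnitude |∇z| = √(a² + b²) = √(0.11779 + 0.36299) = 0.69338.
True dip = arctan(0.69338) = 34.74°, dipping toward SSW (azimuth ≈ 210°).

34.74°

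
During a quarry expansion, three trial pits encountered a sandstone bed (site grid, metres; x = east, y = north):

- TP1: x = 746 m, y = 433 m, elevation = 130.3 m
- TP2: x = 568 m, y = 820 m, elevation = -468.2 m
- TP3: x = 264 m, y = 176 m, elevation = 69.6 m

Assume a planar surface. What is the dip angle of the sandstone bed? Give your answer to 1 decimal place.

54.8°

Two edge vectors: TP1→TP2 = (-178, 387, -598.5), TP1→TP3 = (-482, -257, -60.7).
Normal n = (TP1→TP2) × (TP1→TP3) = (-177305.4, 277672.4, 232280).
So ∂z/∂x = −n_x/n_z = 0.76333 and ∂z/∂y = −n_y/n_z = −1.19542.
Gradient magnitude |∇z| = √(a² + b²) = √(0.58267 + 1.42903) = 1.41834.
True dip = arctan(1.41834) = 54.8°, dipping toward NNW (azimuth ≈ 327°).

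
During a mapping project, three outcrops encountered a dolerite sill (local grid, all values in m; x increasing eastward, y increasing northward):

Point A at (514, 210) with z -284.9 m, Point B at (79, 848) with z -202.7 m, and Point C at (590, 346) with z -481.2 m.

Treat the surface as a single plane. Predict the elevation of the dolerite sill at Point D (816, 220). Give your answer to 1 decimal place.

Two edge vectors: Point A→Point B = (-435, 638, 82.2), Point A→Point C = (76, 136, -196.3).
Normal n = (Point A→Point B) × (Point A→Point C) = (-136418.6, -79143.3, -107648).
So ∂z/∂x = −n_x/n_z = −1.26727 and ∂z/∂y = −n_y/n_z = −0.73520.
Intercept c from Point A: -284.9 + 651.37 + 154.39 = 520.87.
At (816, 220): z = −1034.1 − 161.7 + 520.87 = -675.0 m.

-675.0 m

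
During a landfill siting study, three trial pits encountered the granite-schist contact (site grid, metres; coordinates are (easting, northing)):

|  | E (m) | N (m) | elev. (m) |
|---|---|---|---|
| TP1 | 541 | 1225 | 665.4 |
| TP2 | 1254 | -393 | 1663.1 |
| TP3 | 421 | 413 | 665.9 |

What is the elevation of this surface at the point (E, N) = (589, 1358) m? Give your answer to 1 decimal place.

Let the plane be z = a·E + b·N + c.
TP2−TP1: 713a − 1618b = 997.7;  TP3−TP1: −120a − 812b = 0.5.
Solving gives a = 1.046833, b = −0.155320.
Then c = 665.4 − a·541 − b·1225 = 289.33.
At (589, 1358): z = 616.6 − 210.9 + 289.33 = 695.0 m.

695.0 m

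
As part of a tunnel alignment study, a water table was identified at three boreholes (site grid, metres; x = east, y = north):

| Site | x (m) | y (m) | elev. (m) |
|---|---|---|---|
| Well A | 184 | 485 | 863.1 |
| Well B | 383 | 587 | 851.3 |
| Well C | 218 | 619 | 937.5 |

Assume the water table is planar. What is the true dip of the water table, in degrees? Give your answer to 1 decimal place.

37.4°

Two edge vectors: Well A→Well B = (199, 102, -11.8), Well A→Well C = (34, 134, 74.4).
Normal n = (Well A→Well B) × (Well A→Well C) = (9170, -15206.8, 23198).
So ∂z/∂x = −n_x/n_z = −0.39529 and ∂z/∂y = −n_y/n_z = 0.65552.
Gradient magnitude |∇z| = √(a² + b²) = √(0.15626 + 0.42971) = 0.76548.
True dip = arctan(0.76548) = 37.4°, dipping toward SSE (azimuth ≈ 149°).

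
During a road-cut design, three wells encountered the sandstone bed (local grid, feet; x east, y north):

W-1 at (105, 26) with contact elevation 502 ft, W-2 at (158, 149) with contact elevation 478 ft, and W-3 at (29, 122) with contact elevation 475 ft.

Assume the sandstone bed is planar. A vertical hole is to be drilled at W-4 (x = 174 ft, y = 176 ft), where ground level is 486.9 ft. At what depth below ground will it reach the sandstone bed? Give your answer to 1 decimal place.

Let the plane be z = a·x + b·y + c.
W-2−W-1: 53a + 123b = −24;  W-3−W-1: −76a + 96b = −27.
Solving gives a = 0.07045, b = −0.22548.
Then c = 502 − a·105 − b·26 = 500.47.
At (174, 176): z_contact = 12.26 − 39.68 + 500.47 = 473.04 ft.
Depth below ground = 486.9 − 473.04 = 13.9 ft.

13.9 ft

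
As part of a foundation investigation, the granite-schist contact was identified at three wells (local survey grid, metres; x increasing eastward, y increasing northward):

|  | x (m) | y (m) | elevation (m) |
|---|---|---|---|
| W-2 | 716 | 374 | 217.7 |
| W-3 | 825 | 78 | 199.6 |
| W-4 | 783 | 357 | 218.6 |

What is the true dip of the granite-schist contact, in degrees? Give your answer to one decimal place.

4.6°

Let the plane be z = a·x + b·y + c.
W-3−W-2: 109a − 296b = −18.1;  W-4−W-2: 67a − 17b = 0.9.
Solving gives a = 0.03193, b = 0.07291.
Gradient magnitude |∇z| = √(a² + b²) = √(0.00102 + 0.00532) = 0.07959.
True dip = arctan(0.07959) = 4.6°, dipping toward SSW (azimuth ≈ 204°).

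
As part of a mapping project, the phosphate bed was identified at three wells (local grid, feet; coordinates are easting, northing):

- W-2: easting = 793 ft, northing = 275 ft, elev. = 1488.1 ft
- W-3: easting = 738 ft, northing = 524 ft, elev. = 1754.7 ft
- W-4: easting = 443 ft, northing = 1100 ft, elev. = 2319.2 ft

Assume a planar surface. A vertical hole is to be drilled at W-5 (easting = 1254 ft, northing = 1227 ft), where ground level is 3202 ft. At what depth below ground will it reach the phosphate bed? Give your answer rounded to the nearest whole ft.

Let the plane be z = a·easting + b·northing + c.
W-3−W-2: −55a + 249b = 266.6;  W-4−W-2: −350a + 825b = 831.1.
Solving gives a = 0.31122, b = 1.13943.
Then c = 1488.1 − a·793 − b·275 = 927.96.
At (1254, 1227): z_contact = 390.3 + 1398.1 + 927.96 = 2716.3 ft.
Depth below ground = 3202 − 2716.3 = 486 ft.

486 ft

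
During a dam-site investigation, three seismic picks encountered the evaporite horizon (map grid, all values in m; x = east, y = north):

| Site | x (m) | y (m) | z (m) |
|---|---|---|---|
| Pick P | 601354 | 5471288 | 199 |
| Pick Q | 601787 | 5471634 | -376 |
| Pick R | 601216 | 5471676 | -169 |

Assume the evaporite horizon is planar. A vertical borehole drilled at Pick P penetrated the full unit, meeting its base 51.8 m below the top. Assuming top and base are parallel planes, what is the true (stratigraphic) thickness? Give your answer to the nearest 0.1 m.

33.3 m

Let the plane be z = a·x + b·y + c.
Pick Q−Pick P: 433a + 346b = −575;  Pick R−Pick P: −138a + 388b = −368.
Solving gives a = −0.44390, b = −1.10634.
|∇z| = √(a²+b²) = 1.19207, so dip δ = arctan(1.19207) = 50.01°.
True thickness = vertical thickness × cos δ = 51.8 × cos 50.01° = 33.3 m.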